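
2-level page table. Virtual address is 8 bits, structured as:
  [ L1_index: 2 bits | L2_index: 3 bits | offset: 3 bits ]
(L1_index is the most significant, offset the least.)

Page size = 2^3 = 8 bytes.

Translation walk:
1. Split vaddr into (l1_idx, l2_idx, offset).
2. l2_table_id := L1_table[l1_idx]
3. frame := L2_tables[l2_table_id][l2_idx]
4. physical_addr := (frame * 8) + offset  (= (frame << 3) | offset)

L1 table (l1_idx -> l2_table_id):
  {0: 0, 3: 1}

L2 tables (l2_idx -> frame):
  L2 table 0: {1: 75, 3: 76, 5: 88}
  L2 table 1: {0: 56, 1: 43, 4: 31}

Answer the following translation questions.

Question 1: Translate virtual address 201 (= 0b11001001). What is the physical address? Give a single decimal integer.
vaddr = 201 = 0b11001001
Split: l1_idx=3, l2_idx=1, offset=1
L1[3] = 1
L2[1][1] = 43
paddr = 43 * 8 + 1 = 345

Answer: 345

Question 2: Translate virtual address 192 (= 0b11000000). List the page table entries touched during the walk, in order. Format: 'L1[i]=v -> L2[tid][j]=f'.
Answer: L1[3]=1 -> L2[1][0]=56

Derivation:
vaddr = 192 = 0b11000000
Split: l1_idx=3, l2_idx=0, offset=0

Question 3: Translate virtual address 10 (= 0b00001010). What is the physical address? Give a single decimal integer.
vaddr = 10 = 0b00001010
Split: l1_idx=0, l2_idx=1, offset=2
L1[0] = 0
L2[0][1] = 75
paddr = 75 * 8 + 2 = 602

Answer: 602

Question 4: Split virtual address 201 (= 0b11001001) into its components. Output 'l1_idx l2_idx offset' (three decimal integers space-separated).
vaddr = 201 = 0b11001001
  top 2 bits -> l1_idx = 3
  next 3 bits -> l2_idx = 1
  bottom 3 bits -> offset = 1

Answer: 3 1 1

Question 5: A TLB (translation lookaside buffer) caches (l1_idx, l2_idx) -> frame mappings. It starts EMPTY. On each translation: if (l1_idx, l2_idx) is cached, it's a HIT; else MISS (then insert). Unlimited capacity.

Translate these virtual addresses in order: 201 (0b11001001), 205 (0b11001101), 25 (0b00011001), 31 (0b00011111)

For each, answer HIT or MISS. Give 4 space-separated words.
vaddr=201: (3,1) not in TLB -> MISS, insert
vaddr=205: (3,1) in TLB -> HIT
vaddr=25: (0,3) not in TLB -> MISS, insert
vaddr=31: (0,3) in TLB -> HIT

Answer: MISS HIT MISS HIT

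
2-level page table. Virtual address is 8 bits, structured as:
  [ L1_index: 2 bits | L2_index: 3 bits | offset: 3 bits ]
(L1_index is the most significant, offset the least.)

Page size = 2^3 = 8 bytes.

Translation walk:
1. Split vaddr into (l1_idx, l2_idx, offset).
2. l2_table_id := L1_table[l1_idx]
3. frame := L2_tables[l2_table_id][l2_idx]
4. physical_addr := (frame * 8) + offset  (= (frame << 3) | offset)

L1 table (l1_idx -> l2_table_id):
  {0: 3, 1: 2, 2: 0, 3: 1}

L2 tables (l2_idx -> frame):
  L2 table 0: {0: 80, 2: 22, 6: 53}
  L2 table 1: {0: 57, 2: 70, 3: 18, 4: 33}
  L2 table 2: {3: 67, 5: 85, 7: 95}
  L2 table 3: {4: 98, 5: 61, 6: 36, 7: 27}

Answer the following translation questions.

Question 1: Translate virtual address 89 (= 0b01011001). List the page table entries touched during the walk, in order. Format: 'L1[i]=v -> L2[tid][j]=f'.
vaddr = 89 = 0b01011001
Split: l1_idx=1, l2_idx=3, offset=1

Answer: L1[1]=2 -> L2[2][3]=67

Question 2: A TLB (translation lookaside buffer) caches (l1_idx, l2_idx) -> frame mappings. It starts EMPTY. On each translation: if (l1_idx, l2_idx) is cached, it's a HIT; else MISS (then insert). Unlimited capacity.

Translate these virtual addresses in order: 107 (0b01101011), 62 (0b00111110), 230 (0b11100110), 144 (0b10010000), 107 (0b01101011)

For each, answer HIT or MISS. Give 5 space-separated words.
Answer: MISS MISS MISS MISS HIT

Derivation:
vaddr=107: (1,5) not in TLB -> MISS, insert
vaddr=62: (0,7) not in TLB -> MISS, insert
vaddr=230: (3,4) not in TLB -> MISS, insert
vaddr=144: (2,2) not in TLB -> MISS, insert
vaddr=107: (1,5) in TLB -> HIT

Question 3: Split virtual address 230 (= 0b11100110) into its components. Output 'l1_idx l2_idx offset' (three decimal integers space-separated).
Answer: 3 4 6

Derivation:
vaddr = 230 = 0b11100110
  top 2 bits -> l1_idx = 3
  next 3 bits -> l2_idx = 4
  bottom 3 bits -> offset = 6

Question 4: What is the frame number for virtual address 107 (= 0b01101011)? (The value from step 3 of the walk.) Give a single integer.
vaddr = 107: l1_idx=1, l2_idx=5
L1[1] = 2; L2[2][5] = 85

Answer: 85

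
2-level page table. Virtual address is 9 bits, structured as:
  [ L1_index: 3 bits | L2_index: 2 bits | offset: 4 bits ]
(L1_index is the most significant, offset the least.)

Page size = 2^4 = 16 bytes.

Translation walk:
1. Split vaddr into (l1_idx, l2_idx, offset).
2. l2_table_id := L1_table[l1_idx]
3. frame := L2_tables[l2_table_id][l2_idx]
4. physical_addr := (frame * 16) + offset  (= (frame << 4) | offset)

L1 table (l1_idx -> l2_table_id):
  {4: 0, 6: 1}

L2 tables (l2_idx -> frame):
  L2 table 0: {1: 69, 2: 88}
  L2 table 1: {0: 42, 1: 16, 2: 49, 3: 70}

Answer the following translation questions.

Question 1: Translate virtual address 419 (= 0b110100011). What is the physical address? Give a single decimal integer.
vaddr = 419 = 0b110100011
Split: l1_idx=6, l2_idx=2, offset=3
L1[6] = 1
L2[1][2] = 49
paddr = 49 * 16 + 3 = 787

Answer: 787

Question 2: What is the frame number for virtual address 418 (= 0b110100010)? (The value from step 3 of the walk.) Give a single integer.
Answer: 49

Derivation:
vaddr = 418: l1_idx=6, l2_idx=2
L1[6] = 1; L2[1][2] = 49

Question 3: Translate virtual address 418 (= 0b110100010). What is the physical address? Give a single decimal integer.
Answer: 786

Derivation:
vaddr = 418 = 0b110100010
Split: l1_idx=6, l2_idx=2, offset=2
L1[6] = 1
L2[1][2] = 49
paddr = 49 * 16 + 2 = 786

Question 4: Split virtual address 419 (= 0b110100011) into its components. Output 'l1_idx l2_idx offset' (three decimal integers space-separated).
vaddr = 419 = 0b110100011
  top 3 bits -> l1_idx = 6
  next 2 bits -> l2_idx = 2
  bottom 4 bits -> offset = 3

Answer: 6 2 3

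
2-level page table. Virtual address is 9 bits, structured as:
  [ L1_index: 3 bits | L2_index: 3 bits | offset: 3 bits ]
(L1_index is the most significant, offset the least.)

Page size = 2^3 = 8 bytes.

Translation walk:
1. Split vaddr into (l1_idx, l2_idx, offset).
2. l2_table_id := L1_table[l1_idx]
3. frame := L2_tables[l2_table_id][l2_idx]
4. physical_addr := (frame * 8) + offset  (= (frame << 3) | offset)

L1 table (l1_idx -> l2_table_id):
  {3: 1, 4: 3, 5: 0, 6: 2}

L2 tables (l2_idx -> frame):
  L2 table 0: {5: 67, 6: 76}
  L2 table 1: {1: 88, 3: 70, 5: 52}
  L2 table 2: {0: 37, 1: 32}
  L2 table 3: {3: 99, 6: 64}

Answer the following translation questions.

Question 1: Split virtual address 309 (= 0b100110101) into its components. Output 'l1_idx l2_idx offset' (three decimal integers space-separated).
vaddr = 309 = 0b100110101
  top 3 bits -> l1_idx = 4
  next 3 bits -> l2_idx = 6
  bottom 3 bits -> offset = 5

Answer: 4 6 5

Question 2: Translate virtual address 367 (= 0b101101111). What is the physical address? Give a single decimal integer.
vaddr = 367 = 0b101101111
Split: l1_idx=5, l2_idx=5, offset=7
L1[5] = 0
L2[0][5] = 67
paddr = 67 * 8 + 7 = 543

Answer: 543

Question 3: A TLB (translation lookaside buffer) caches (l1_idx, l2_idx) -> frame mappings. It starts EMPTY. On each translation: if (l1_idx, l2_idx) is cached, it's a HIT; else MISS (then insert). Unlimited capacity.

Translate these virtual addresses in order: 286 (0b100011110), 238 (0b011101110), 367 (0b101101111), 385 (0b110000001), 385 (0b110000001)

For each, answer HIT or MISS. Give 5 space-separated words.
Answer: MISS MISS MISS MISS HIT

Derivation:
vaddr=286: (4,3) not in TLB -> MISS, insert
vaddr=238: (3,5) not in TLB -> MISS, insert
vaddr=367: (5,5) not in TLB -> MISS, insert
vaddr=385: (6,0) not in TLB -> MISS, insert
vaddr=385: (6,0) in TLB -> HIT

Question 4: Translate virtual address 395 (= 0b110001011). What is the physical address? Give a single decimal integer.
vaddr = 395 = 0b110001011
Split: l1_idx=6, l2_idx=1, offset=3
L1[6] = 2
L2[2][1] = 32
paddr = 32 * 8 + 3 = 259

Answer: 259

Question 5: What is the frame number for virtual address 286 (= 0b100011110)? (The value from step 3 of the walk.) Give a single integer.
vaddr = 286: l1_idx=4, l2_idx=3
L1[4] = 3; L2[3][3] = 99

Answer: 99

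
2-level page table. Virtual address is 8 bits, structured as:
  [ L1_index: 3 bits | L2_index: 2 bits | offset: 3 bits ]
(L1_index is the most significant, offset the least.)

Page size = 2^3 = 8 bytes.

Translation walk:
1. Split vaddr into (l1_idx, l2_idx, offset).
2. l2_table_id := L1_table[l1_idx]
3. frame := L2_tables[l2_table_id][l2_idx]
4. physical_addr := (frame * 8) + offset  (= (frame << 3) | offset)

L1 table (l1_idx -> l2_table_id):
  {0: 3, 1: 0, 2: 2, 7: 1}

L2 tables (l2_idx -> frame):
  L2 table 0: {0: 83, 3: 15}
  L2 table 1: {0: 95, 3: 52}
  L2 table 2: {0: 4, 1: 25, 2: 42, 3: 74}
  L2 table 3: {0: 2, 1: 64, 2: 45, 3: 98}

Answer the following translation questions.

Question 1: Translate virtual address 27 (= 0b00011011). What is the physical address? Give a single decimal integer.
Answer: 787

Derivation:
vaddr = 27 = 0b00011011
Split: l1_idx=0, l2_idx=3, offset=3
L1[0] = 3
L2[3][3] = 98
paddr = 98 * 8 + 3 = 787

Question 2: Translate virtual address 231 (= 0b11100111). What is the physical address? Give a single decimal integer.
vaddr = 231 = 0b11100111
Split: l1_idx=7, l2_idx=0, offset=7
L1[7] = 1
L2[1][0] = 95
paddr = 95 * 8 + 7 = 767

Answer: 767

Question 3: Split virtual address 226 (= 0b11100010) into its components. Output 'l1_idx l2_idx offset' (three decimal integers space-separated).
Answer: 7 0 2

Derivation:
vaddr = 226 = 0b11100010
  top 3 bits -> l1_idx = 7
  next 2 bits -> l2_idx = 0
  bottom 3 bits -> offset = 2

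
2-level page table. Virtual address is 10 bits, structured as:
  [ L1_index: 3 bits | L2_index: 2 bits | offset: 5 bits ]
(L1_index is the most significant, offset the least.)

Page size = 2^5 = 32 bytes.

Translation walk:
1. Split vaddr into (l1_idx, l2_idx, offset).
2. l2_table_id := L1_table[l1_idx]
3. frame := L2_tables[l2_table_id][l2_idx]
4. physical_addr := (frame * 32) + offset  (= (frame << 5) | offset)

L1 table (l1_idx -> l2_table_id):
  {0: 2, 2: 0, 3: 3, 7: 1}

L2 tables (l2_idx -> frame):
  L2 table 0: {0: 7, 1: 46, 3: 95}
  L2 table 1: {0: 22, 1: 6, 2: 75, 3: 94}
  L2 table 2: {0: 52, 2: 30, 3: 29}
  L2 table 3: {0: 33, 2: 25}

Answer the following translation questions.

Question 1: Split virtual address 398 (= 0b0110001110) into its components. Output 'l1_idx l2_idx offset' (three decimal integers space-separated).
Answer: 3 0 14

Derivation:
vaddr = 398 = 0b0110001110
  top 3 bits -> l1_idx = 3
  next 2 bits -> l2_idx = 0
  bottom 5 bits -> offset = 14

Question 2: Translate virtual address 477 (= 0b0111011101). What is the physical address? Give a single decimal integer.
Answer: 829

Derivation:
vaddr = 477 = 0b0111011101
Split: l1_idx=3, l2_idx=2, offset=29
L1[3] = 3
L2[3][2] = 25
paddr = 25 * 32 + 29 = 829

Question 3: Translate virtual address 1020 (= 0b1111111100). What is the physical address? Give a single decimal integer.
vaddr = 1020 = 0b1111111100
Split: l1_idx=7, l2_idx=3, offset=28
L1[7] = 1
L2[1][3] = 94
paddr = 94 * 32 + 28 = 3036

Answer: 3036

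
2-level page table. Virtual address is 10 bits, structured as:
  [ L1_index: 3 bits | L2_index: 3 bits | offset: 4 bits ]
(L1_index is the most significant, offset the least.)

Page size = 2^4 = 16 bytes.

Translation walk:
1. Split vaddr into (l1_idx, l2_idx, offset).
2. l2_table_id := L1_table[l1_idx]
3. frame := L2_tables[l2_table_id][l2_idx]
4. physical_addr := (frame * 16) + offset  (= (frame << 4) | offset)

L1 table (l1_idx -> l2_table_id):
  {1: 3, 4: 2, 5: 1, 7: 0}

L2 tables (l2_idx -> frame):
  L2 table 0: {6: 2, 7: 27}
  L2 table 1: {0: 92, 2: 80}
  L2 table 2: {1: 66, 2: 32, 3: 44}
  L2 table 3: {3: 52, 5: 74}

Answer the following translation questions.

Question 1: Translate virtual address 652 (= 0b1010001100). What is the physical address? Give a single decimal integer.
Answer: 1484

Derivation:
vaddr = 652 = 0b1010001100
Split: l1_idx=5, l2_idx=0, offset=12
L1[5] = 1
L2[1][0] = 92
paddr = 92 * 16 + 12 = 1484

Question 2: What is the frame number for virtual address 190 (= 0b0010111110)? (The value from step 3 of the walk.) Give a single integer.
Answer: 52

Derivation:
vaddr = 190: l1_idx=1, l2_idx=3
L1[1] = 3; L2[3][3] = 52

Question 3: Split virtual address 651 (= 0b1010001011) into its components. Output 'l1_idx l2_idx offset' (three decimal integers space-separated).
Answer: 5 0 11

Derivation:
vaddr = 651 = 0b1010001011
  top 3 bits -> l1_idx = 5
  next 3 bits -> l2_idx = 0
  bottom 4 bits -> offset = 11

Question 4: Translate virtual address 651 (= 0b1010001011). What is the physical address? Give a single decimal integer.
vaddr = 651 = 0b1010001011
Split: l1_idx=5, l2_idx=0, offset=11
L1[5] = 1
L2[1][0] = 92
paddr = 92 * 16 + 11 = 1483

Answer: 1483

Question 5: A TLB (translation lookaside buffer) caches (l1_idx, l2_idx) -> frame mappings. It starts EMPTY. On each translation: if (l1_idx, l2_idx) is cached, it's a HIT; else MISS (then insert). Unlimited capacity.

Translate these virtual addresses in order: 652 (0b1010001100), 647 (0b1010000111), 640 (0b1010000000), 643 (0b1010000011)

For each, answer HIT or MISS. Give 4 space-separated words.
vaddr=652: (5,0) not in TLB -> MISS, insert
vaddr=647: (5,0) in TLB -> HIT
vaddr=640: (5,0) in TLB -> HIT
vaddr=643: (5,0) in TLB -> HIT

Answer: MISS HIT HIT HIT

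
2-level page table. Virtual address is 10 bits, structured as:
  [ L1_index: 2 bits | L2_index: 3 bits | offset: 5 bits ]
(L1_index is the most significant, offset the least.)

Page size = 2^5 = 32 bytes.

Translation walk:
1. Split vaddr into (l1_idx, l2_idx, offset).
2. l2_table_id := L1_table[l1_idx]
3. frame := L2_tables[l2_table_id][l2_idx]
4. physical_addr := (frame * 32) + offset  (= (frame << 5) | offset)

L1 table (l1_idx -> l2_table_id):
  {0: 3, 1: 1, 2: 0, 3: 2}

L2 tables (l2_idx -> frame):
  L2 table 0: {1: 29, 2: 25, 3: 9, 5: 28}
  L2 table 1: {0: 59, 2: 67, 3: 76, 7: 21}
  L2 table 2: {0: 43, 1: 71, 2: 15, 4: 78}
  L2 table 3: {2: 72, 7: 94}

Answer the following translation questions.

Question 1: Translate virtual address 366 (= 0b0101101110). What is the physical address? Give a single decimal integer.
vaddr = 366 = 0b0101101110
Split: l1_idx=1, l2_idx=3, offset=14
L1[1] = 1
L2[1][3] = 76
paddr = 76 * 32 + 14 = 2446

Answer: 2446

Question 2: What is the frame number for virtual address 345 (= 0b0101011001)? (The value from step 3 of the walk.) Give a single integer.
vaddr = 345: l1_idx=1, l2_idx=2
L1[1] = 1; L2[1][2] = 67

Answer: 67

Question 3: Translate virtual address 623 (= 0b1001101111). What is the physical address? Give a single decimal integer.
vaddr = 623 = 0b1001101111
Split: l1_idx=2, l2_idx=3, offset=15
L1[2] = 0
L2[0][3] = 9
paddr = 9 * 32 + 15 = 303

Answer: 303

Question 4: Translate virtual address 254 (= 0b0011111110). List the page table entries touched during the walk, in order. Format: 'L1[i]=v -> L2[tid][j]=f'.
Answer: L1[0]=3 -> L2[3][7]=94

Derivation:
vaddr = 254 = 0b0011111110
Split: l1_idx=0, l2_idx=7, offset=30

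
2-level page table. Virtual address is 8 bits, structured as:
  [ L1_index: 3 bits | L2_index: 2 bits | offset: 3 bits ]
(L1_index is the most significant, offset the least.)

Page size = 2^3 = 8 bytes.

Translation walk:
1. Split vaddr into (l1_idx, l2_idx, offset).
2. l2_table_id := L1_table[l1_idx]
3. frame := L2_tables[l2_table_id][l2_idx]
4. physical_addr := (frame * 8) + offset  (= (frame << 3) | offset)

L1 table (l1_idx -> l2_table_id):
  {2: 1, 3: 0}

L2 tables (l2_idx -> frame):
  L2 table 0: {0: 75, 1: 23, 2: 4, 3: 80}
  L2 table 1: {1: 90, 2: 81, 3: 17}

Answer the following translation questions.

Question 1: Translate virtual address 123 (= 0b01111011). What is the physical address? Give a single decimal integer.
vaddr = 123 = 0b01111011
Split: l1_idx=3, l2_idx=3, offset=3
L1[3] = 0
L2[0][3] = 80
paddr = 80 * 8 + 3 = 643

Answer: 643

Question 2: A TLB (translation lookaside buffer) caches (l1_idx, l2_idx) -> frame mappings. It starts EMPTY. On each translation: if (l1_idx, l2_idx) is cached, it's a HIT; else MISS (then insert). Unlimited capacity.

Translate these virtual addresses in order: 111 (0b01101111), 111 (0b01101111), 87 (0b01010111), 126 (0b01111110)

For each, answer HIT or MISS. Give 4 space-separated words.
vaddr=111: (3,1) not in TLB -> MISS, insert
vaddr=111: (3,1) in TLB -> HIT
vaddr=87: (2,2) not in TLB -> MISS, insert
vaddr=126: (3,3) not in TLB -> MISS, insert

Answer: MISS HIT MISS MISS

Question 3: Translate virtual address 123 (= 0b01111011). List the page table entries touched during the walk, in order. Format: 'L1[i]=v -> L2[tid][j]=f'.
Answer: L1[3]=0 -> L2[0][3]=80

Derivation:
vaddr = 123 = 0b01111011
Split: l1_idx=3, l2_idx=3, offset=3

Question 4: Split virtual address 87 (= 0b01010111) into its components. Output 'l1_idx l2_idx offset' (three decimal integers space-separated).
vaddr = 87 = 0b01010111
  top 3 bits -> l1_idx = 2
  next 2 bits -> l2_idx = 2
  bottom 3 bits -> offset = 7

Answer: 2 2 7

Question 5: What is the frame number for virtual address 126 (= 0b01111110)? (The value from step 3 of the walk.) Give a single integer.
Answer: 80

Derivation:
vaddr = 126: l1_idx=3, l2_idx=3
L1[3] = 0; L2[0][3] = 80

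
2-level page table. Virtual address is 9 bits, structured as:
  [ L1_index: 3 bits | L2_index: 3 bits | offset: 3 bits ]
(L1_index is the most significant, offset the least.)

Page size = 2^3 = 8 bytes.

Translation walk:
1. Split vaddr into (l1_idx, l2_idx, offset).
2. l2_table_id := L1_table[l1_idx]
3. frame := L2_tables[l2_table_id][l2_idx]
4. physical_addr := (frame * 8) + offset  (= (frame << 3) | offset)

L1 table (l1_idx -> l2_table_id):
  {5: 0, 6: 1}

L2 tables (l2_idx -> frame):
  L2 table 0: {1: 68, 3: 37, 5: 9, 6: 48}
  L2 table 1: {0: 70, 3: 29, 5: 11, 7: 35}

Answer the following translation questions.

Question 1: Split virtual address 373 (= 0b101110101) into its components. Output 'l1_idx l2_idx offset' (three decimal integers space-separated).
Answer: 5 6 5

Derivation:
vaddr = 373 = 0b101110101
  top 3 bits -> l1_idx = 5
  next 3 bits -> l2_idx = 6
  bottom 3 bits -> offset = 5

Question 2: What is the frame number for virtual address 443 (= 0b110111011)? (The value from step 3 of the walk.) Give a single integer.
Answer: 35

Derivation:
vaddr = 443: l1_idx=6, l2_idx=7
L1[6] = 1; L2[1][7] = 35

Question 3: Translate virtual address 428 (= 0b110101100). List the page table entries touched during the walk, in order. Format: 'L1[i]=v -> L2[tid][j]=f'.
vaddr = 428 = 0b110101100
Split: l1_idx=6, l2_idx=5, offset=4

Answer: L1[6]=1 -> L2[1][5]=11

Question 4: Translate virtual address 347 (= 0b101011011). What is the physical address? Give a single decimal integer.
vaddr = 347 = 0b101011011
Split: l1_idx=5, l2_idx=3, offset=3
L1[5] = 0
L2[0][3] = 37
paddr = 37 * 8 + 3 = 299

Answer: 299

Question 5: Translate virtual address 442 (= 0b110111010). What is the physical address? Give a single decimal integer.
Answer: 282

Derivation:
vaddr = 442 = 0b110111010
Split: l1_idx=6, l2_idx=7, offset=2
L1[6] = 1
L2[1][7] = 35
paddr = 35 * 8 + 2 = 282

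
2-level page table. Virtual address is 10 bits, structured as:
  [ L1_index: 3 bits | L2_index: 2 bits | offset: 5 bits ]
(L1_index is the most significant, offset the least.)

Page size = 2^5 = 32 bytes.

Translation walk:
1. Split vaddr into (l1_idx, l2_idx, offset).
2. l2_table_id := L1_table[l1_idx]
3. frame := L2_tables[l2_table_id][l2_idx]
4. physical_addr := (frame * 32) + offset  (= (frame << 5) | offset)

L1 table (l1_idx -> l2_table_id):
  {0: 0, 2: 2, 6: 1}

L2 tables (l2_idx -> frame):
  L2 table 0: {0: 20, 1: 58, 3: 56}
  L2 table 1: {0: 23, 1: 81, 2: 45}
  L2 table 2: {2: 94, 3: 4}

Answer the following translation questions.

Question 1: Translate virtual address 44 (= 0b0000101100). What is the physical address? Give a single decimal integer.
vaddr = 44 = 0b0000101100
Split: l1_idx=0, l2_idx=1, offset=12
L1[0] = 0
L2[0][1] = 58
paddr = 58 * 32 + 12 = 1868

Answer: 1868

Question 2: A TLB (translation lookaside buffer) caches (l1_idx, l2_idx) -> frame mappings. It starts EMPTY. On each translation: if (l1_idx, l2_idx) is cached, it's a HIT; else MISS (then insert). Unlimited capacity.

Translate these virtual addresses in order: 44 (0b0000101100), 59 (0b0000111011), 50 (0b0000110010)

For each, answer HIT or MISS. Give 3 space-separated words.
Answer: MISS HIT HIT

Derivation:
vaddr=44: (0,1) not in TLB -> MISS, insert
vaddr=59: (0,1) in TLB -> HIT
vaddr=50: (0,1) in TLB -> HIT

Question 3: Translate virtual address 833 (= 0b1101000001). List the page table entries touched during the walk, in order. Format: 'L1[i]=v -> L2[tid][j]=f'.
vaddr = 833 = 0b1101000001
Split: l1_idx=6, l2_idx=2, offset=1

Answer: L1[6]=1 -> L2[1][2]=45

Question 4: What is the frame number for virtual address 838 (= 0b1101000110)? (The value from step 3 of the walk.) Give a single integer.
Answer: 45

Derivation:
vaddr = 838: l1_idx=6, l2_idx=2
L1[6] = 1; L2[1][2] = 45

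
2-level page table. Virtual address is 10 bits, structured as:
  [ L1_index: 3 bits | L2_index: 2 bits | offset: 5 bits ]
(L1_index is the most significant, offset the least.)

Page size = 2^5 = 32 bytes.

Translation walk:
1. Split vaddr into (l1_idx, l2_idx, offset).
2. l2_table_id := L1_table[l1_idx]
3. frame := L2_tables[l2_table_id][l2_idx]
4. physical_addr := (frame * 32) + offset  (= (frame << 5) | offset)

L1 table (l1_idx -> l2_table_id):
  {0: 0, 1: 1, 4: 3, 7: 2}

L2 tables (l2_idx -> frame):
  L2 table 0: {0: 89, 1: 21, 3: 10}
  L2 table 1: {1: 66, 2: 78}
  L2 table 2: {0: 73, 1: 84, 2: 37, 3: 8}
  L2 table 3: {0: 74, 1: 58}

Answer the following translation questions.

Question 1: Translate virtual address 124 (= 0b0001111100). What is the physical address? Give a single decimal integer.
Answer: 348

Derivation:
vaddr = 124 = 0b0001111100
Split: l1_idx=0, l2_idx=3, offset=28
L1[0] = 0
L2[0][3] = 10
paddr = 10 * 32 + 28 = 348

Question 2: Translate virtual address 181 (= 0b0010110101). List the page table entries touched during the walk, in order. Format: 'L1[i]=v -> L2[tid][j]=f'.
vaddr = 181 = 0b0010110101
Split: l1_idx=1, l2_idx=1, offset=21

Answer: L1[1]=1 -> L2[1][1]=66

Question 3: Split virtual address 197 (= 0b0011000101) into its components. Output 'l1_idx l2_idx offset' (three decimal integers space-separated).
vaddr = 197 = 0b0011000101
  top 3 bits -> l1_idx = 1
  next 2 bits -> l2_idx = 2
  bottom 5 bits -> offset = 5

Answer: 1 2 5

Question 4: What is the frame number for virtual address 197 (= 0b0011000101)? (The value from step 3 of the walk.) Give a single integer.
vaddr = 197: l1_idx=1, l2_idx=2
L1[1] = 1; L2[1][2] = 78

Answer: 78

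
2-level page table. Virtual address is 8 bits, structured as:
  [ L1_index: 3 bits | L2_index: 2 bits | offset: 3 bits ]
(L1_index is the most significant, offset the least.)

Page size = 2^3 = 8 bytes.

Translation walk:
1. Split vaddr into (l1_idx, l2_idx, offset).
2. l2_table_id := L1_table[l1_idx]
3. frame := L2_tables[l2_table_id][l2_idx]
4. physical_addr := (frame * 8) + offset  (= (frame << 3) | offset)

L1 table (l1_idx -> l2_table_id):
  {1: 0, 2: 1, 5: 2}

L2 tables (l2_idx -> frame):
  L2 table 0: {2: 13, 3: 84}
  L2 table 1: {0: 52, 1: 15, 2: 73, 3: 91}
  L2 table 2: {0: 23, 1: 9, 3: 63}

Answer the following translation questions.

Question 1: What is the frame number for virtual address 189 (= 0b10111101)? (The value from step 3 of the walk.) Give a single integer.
Answer: 63

Derivation:
vaddr = 189: l1_idx=5, l2_idx=3
L1[5] = 2; L2[2][3] = 63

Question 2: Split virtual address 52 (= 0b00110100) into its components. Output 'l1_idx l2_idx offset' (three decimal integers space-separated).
vaddr = 52 = 0b00110100
  top 3 bits -> l1_idx = 1
  next 2 bits -> l2_idx = 2
  bottom 3 bits -> offset = 4

Answer: 1 2 4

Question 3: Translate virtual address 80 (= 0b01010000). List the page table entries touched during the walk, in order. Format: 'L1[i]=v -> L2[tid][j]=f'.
vaddr = 80 = 0b01010000
Split: l1_idx=2, l2_idx=2, offset=0

Answer: L1[2]=1 -> L2[1][2]=73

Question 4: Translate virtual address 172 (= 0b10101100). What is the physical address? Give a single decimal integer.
vaddr = 172 = 0b10101100
Split: l1_idx=5, l2_idx=1, offset=4
L1[5] = 2
L2[2][1] = 9
paddr = 9 * 8 + 4 = 76

Answer: 76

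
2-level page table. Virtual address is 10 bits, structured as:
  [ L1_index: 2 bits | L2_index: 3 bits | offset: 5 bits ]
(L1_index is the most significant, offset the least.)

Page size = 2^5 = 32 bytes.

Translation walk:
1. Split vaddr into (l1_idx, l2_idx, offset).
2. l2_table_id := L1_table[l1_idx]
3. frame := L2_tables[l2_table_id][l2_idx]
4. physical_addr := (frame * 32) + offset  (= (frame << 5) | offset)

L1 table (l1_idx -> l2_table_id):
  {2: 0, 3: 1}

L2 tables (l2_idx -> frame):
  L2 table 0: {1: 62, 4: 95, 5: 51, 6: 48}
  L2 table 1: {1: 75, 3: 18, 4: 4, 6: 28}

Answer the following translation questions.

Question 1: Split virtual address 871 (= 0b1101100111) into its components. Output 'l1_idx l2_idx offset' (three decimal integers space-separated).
Answer: 3 3 7

Derivation:
vaddr = 871 = 0b1101100111
  top 2 bits -> l1_idx = 3
  next 3 bits -> l2_idx = 3
  bottom 5 bits -> offset = 7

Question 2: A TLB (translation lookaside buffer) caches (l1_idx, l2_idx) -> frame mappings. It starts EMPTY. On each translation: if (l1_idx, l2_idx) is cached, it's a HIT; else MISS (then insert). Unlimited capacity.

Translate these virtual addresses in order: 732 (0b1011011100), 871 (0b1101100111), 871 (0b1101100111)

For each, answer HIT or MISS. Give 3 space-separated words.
Answer: MISS MISS HIT

Derivation:
vaddr=732: (2,6) not in TLB -> MISS, insert
vaddr=871: (3,3) not in TLB -> MISS, insert
vaddr=871: (3,3) in TLB -> HIT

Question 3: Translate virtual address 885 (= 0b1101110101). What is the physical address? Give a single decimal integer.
vaddr = 885 = 0b1101110101
Split: l1_idx=3, l2_idx=3, offset=21
L1[3] = 1
L2[1][3] = 18
paddr = 18 * 32 + 21 = 597

Answer: 597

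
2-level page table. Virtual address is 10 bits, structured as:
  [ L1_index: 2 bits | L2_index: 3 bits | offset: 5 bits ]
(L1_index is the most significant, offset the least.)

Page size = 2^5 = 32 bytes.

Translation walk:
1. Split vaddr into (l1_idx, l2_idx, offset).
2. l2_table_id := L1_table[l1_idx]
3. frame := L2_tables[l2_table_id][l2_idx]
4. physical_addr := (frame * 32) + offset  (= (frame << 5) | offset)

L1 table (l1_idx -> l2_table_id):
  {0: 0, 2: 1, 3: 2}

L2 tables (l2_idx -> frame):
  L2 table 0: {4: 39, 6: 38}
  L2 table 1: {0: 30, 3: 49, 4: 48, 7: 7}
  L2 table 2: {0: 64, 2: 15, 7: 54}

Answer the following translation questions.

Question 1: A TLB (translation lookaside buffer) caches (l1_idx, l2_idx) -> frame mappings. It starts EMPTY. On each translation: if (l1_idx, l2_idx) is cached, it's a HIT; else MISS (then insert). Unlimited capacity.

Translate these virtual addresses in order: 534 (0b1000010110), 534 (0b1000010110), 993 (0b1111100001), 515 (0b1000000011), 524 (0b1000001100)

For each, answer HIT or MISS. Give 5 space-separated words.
vaddr=534: (2,0) not in TLB -> MISS, insert
vaddr=534: (2,0) in TLB -> HIT
vaddr=993: (3,7) not in TLB -> MISS, insert
vaddr=515: (2,0) in TLB -> HIT
vaddr=524: (2,0) in TLB -> HIT

Answer: MISS HIT MISS HIT HIT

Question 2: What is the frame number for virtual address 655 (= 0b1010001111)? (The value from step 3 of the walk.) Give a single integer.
Answer: 48

Derivation:
vaddr = 655: l1_idx=2, l2_idx=4
L1[2] = 1; L2[1][4] = 48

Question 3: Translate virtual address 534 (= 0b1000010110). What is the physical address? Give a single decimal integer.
Answer: 982

Derivation:
vaddr = 534 = 0b1000010110
Split: l1_idx=2, l2_idx=0, offset=22
L1[2] = 1
L2[1][0] = 30
paddr = 30 * 32 + 22 = 982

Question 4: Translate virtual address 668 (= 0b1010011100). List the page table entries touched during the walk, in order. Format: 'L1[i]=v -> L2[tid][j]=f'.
Answer: L1[2]=1 -> L2[1][4]=48

Derivation:
vaddr = 668 = 0b1010011100
Split: l1_idx=2, l2_idx=4, offset=28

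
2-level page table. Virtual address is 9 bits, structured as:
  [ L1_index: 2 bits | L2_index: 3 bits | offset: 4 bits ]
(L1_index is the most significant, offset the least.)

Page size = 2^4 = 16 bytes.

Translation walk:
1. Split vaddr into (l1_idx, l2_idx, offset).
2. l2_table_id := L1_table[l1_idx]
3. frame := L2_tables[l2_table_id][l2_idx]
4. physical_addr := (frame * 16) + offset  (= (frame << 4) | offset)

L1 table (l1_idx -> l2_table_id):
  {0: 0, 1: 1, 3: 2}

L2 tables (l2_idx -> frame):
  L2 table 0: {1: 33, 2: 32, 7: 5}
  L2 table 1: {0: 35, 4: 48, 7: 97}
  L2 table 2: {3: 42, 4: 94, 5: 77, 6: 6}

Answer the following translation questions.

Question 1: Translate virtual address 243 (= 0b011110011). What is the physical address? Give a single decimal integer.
vaddr = 243 = 0b011110011
Split: l1_idx=1, l2_idx=7, offset=3
L1[1] = 1
L2[1][7] = 97
paddr = 97 * 16 + 3 = 1555

Answer: 1555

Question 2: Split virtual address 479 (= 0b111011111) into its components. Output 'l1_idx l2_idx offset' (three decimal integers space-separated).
Answer: 3 5 15

Derivation:
vaddr = 479 = 0b111011111
  top 2 bits -> l1_idx = 3
  next 3 bits -> l2_idx = 5
  bottom 4 bits -> offset = 15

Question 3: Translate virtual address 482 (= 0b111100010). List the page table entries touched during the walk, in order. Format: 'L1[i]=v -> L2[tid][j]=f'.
vaddr = 482 = 0b111100010
Split: l1_idx=3, l2_idx=6, offset=2

Answer: L1[3]=2 -> L2[2][6]=6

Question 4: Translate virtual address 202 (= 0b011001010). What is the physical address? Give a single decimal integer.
vaddr = 202 = 0b011001010
Split: l1_idx=1, l2_idx=4, offset=10
L1[1] = 1
L2[1][4] = 48
paddr = 48 * 16 + 10 = 778

Answer: 778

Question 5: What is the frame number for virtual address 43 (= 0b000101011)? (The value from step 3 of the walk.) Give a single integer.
vaddr = 43: l1_idx=0, l2_idx=2
L1[0] = 0; L2[0][2] = 32

Answer: 32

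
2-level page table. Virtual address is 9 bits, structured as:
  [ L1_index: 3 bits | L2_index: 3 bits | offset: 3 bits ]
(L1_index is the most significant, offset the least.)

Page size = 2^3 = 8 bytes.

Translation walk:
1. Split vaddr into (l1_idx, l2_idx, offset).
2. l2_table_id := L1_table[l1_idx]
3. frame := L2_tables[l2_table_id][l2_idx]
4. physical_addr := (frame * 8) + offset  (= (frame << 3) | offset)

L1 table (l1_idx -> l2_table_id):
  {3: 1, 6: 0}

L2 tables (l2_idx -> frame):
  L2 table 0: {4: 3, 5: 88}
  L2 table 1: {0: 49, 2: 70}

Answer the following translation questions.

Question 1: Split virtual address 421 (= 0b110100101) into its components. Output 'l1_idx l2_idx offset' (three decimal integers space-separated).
vaddr = 421 = 0b110100101
  top 3 bits -> l1_idx = 6
  next 3 bits -> l2_idx = 4
  bottom 3 bits -> offset = 5

Answer: 6 4 5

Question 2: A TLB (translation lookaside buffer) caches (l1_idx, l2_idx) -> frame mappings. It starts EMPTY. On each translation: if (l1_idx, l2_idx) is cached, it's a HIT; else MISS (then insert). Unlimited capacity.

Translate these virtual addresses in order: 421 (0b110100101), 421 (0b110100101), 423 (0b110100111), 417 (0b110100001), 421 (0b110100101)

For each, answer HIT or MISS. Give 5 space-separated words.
vaddr=421: (6,4) not in TLB -> MISS, insert
vaddr=421: (6,4) in TLB -> HIT
vaddr=423: (6,4) in TLB -> HIT
vaddr=417: (6,4) in TLB -> HIT
vaddr=421: (6,4) in TLB -> HIT

Answer: MISS HIT HIT HIT HIT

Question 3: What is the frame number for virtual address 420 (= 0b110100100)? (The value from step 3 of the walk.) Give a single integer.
Answer: 3

Derivation:
vaddr = 420: l1_idx=6, l2_idx=4
L1[6] = 0; L2[0][4] = 3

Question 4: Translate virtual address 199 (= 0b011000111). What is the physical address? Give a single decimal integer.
vaddr = 199 = 0b011000111
Split: l1_idx=3, l2_idx=0, offset=7
L1[3] = 1
L2[1][0] = 49
paddr = 49 * 8 + 7 = 399

Answer: 399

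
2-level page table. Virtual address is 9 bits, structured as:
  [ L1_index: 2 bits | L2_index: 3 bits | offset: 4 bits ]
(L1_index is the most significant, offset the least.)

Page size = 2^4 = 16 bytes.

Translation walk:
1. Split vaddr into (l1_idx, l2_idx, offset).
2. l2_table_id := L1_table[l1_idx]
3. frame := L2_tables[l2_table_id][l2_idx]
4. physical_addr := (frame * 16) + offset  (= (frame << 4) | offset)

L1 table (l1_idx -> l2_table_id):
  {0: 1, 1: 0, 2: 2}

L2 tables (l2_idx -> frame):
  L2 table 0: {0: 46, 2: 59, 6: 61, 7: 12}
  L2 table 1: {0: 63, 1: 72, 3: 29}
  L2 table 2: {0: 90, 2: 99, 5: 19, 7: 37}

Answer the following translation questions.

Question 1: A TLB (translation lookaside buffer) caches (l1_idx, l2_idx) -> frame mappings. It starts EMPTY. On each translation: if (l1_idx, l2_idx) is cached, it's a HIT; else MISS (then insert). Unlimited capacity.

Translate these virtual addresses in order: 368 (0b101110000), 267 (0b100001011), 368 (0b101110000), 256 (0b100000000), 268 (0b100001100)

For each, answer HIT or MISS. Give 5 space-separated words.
Answer: MISS MISS HIT HIT HIT

Derivation:
vaddr=368: (2,7) not in TLB -> MISS, insert
vaddr=267: (2,0) not in TLB -> MISS, insert
vaddr=368: (2,7) in TLB -> HIT
vaddr=256: (2,0) in TLB -> HIT
vaddr=268: (2,0) in TLB -> HIT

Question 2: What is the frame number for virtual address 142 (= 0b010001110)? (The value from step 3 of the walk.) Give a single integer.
Answer: 46

Derivation:
vaddr = 142: l1_idx=1, l2_idx=0
L1[1] = 0; L2[0][0] = 46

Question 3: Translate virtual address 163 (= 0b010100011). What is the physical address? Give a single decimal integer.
vaddr = 163 = 0b010100011
Split: l1_idx=1, l2_idx=2, offset=3
L1[1] = 0
L2[0][2] = 59
paddr = 59 * 16 + 3 = 947

Answer: 947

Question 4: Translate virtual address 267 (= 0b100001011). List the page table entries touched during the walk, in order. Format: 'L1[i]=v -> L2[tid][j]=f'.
Answer: L1[2]=2 -> L2[2][0]=90

Derivation:
vaddr = 267 = 0b100001011
Split: l1_idx=2, l2_idx=0, offset=11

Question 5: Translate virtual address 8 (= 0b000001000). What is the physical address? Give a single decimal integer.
Answer: 1016

Derivation:
vaddr = 8 = 0b000001000
Split: l1_idx=0, l2_idx=0, offset=8
L1[0] = 1
L2[1][0] = 63
paddr = 63 * 16 + 8 = 1016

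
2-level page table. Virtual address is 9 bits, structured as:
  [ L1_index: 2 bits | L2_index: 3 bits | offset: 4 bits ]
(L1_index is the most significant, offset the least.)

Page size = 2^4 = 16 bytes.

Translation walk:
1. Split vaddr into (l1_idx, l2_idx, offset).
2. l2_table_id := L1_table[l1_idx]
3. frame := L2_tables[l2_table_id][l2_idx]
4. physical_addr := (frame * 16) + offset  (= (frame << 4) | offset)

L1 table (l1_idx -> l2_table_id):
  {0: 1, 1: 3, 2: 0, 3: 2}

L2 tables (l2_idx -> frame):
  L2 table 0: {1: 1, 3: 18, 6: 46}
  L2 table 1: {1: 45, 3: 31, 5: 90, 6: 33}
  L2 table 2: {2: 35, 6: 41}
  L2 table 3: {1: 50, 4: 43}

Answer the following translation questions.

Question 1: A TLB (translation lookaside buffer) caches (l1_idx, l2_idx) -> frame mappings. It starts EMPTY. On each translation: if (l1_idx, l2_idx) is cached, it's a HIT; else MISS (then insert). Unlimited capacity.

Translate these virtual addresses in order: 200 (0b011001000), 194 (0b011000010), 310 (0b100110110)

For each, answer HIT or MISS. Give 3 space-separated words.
Answer: MISS HIT MISS

Derivation:
vaddr=200: (1,4) not in TLB -> MISS, insert
vaddr=194: (1,4) in TLB -> HIT
vaddr=310: (2,3) not in TLB -> MISS, insert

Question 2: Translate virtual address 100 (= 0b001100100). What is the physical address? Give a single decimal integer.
Answer: 532

Derivation:
vaddr = 100 = 0b001100100
Split: l1_idx=0, l2_idx=6, offset=4
L1[0] = 1
L2[1][6] = 33
paddr = 33 * 16 + 4 = 532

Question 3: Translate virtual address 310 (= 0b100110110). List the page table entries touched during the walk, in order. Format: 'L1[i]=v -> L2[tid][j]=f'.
Answer: L1[2]=0 -> L2[0][3]=18

Derivation:
vaddr = 310 = 0b100110110
Split: l1_idx=2, l2_idx=3, offset=6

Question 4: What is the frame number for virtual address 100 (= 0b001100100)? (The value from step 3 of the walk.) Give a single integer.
Answer: 33

Derivation:
vaddr = 100: l1_idx=0, l2_idx=6
L1[0] = 1; L2[1][6] = 33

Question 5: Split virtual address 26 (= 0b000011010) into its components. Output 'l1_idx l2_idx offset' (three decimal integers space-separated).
Answer: 0 1 10

Derivation:
vaddr = 26 = 0b000011010
  top 2 bits -> l1_idx = 0
  next 3 bits -> l2_idx = 1
  bottom 4 bits -> offset = 10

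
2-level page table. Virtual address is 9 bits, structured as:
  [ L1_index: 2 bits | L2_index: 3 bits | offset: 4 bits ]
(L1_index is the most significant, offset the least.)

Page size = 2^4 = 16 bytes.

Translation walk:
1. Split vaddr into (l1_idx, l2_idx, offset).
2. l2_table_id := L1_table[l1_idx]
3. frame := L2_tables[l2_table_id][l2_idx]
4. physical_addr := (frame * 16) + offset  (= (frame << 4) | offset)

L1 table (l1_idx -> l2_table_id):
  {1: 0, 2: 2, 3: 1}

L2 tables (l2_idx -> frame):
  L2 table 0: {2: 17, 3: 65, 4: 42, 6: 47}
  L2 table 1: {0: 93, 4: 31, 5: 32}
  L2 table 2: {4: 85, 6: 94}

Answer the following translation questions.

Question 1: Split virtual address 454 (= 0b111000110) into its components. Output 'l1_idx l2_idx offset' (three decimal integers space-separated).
vaddr = 454 = 0b111000110
  top 2 bits -> l1_idx = 3
  next 3 bits -> l2_idx = 4
  bottom 4 bits -> offset = 6

Answer: 3 4 6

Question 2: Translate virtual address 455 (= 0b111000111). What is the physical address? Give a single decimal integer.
Answer: 503

Derivation:
vaddr = 455 = 0b111000111
Split: l1_idx=3, l2_idx=4, offset=7
L1[3] = 1
L2[1][4] = 31
paddr = 31 * 16 + 7 = 503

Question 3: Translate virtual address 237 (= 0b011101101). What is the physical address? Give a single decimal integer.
vaddr = 237 = 0b011101101
Split: l1_idx=1, l2_idx=6, offset=13
L1[1] = 0
L2[0][6] = 47
paddr = 47 * 16 + 13 = 765

Answer: 765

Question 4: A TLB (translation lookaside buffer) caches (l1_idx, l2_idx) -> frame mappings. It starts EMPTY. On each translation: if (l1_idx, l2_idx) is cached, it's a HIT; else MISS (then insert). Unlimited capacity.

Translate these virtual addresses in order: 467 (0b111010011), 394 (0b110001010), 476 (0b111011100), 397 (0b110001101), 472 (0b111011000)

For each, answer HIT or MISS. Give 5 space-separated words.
vaddr=467: (3,5) not in TLB -> MISS, insert
vaddr=394: (3,0) not in TLB -> MISS, insert
vaddr=476: (3,5) in TLB -> HIT
vaddr=397: (3,0) in TLB -> HIT
vaddr=472: (3,5) in TLB -> HIT

Answer: MISS MISS HIT HIT HIT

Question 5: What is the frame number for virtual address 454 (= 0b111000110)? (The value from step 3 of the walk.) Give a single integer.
Answer: 31

Derivation:
vaddr = 454: l1_idx=3, l2_idx=4
L1[3] = 1; L2[1][4] = 31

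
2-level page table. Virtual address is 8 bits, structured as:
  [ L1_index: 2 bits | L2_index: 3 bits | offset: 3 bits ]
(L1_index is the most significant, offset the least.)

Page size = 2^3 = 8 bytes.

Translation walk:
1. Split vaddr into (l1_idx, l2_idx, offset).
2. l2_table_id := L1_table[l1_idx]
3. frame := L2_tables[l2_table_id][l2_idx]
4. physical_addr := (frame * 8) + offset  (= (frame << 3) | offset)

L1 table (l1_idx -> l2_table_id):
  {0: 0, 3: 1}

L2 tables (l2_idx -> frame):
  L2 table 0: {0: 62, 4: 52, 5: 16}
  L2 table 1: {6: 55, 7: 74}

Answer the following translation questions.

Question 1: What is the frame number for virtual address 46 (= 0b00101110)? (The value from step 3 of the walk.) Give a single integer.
vaddr = 46: l1_idx=0, l2_idx=5
L1[0] = 0; L2[0][5] = 16

Answer: 16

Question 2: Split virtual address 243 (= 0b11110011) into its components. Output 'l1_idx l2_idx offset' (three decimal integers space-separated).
vaddr = 243 = 0b11110011
  top 2 bits -> l1_idx = 3
  next 3 bits -> l2_idx = 6
  bottom 3 bits -> offset = 3

Answer: 3 6 3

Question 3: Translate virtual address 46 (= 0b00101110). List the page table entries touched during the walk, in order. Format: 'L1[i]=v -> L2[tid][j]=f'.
Answer: L1[0]=0 -> L2[0][5]=16

Derivation:
vaddr = 46 = 0b00101110
Split: l1_idx=0, l2_idx=5, offset=6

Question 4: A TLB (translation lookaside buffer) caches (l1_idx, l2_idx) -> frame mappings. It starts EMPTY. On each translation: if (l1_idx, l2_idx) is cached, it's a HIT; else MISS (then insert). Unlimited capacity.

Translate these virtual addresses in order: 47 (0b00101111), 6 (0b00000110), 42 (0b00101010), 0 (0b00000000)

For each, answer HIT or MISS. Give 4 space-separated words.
vaddr=47: (0,5) not in TLB -> MISS, insert
vaddr=6: (0,0) not in TLB -> MISS, insert
vaddr=42: (0,5) in TLB -> HIT
vaddr=0: (0,0) in TLB -> HIT

Answer: MISS MISS HIT HIT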